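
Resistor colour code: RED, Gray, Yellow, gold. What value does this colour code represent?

Red → 2 (first significant figure)
Grey → 8 (second significant figure)
Yellow → ×10^4 multiplier
28 × 10000 = 280000 Ω

280000 Ω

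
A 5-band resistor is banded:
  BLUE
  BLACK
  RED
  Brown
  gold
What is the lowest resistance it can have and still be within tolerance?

5719 Ω

Blue → 6 (first significant figure)
Black → 0 (second significant figure)
Red → 2 (third significant figure)
Brown → ×10 multiplier
Gold → ±5% tolerance
602 × 10 = 6020 Ω
Lowest = 6020 × (1 − 5/100) = 5719 Ω.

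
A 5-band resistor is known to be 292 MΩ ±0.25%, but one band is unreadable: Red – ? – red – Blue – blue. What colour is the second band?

white

292000000 Ω = 292 × 10^6.
The second band gives digit 9 of the significand, and 9 is white.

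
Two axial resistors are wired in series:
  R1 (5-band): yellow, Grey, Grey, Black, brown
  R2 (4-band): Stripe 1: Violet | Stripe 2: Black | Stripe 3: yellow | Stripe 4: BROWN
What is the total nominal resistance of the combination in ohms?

R1: yellow, grey, grey → 488; black ×1 → 488 Ω.
R2: violet, black → 70; yellow ×10^4 → 700000 Ω.
Series: 488 + 700000 = 700488 Ω.

700488 Ω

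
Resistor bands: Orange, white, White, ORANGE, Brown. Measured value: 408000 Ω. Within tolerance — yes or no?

Orange → 3 (first significant figure)
White → 9 (second significant figure)
White → 9 (third significant figure)
Orange → ×10^3 multiplier
Brown → ±1% tolerance
399 × 1000 = 399000 Ω
Allowed range: 395010 Ω to 402990 Ω.
408000 Ω lies outside that range.

no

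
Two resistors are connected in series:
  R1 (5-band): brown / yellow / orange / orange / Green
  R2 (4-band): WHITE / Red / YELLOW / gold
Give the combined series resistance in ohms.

R1: brown, yellow, orange → 143; orange ×10^3 → 143000 Ω.
R2: white, red → 92; yellow ×10^4 → 920000 Ω.
Series: 143000 + 920000 = 1063000 Ω.

1063000 Ω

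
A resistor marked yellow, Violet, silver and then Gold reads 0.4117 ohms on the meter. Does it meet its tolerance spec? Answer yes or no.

no

Yellow → 4 (first significant figure)
Violet → 7 (second significant figure)
Silver → ×0.01 multiplier
Gold → ±5% tolerance
47 × 0.01 = 0.47 Ω
Allowed range: 0.4465 Ω to 0.4935 Ω.
0.4117 ohms lies outside that range.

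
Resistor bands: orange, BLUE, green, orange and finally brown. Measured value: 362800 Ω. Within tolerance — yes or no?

Orange → 3 (first significant figure)
Blue → 6 (second significant figure)
Green → 5 (third significant figure)
Orange → ×10^3 multiplier
Brown → ±1% tolerance
365 × 1000 = 365000 Ω
Allowed range: 361350 Ω to 368650 Ω.
362800 Ω lies inside that range.

yes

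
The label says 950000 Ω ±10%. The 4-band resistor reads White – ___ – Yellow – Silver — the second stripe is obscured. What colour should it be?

green

950000 Ω = 95 × 10^4.
The second band gives digit 5 of the significand, and 5 is green.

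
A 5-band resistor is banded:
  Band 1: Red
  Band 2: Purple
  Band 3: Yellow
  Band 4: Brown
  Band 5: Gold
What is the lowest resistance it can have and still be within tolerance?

Red → 2 (first significant figure)
Violet → 7 (second significant figure)
Yellow → 4 (third significant figure)
Brown → ×10 multiplier
Gold → ±5% tolerance
274 × 10 = 2740 Ω
Lowest = 2740 × (1 − 5/100) = 2603 Ω.

2603 Ω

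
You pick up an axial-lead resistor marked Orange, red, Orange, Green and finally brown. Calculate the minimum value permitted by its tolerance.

Orange → 3 (first significant figure)
Red → 2 (second significant figure)
Orange → 3 (third significant figure)
Green → ×10^5 multiplier
Brown → ±1% tolerance
323 × 100000 = 32300000 Ω
Minimum = 32300000 × (1 − 1/100) = 31977000 Ω.

31977000 Ω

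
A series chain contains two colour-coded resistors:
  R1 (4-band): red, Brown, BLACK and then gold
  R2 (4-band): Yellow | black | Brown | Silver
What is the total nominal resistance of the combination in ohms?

R1: red, brown → 21; black ×1 → 21 Ω.
R2: yellow, black → 40; brown ×10 → 400 Ω.
Series: 21 + 400 = 421 Ω.

421 Ω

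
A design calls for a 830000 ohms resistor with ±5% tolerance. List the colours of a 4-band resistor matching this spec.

grey, orange, yellow, gold

830000 Ω = 83 × 10^4.
8 → grey
3 → orange
Multiplier 10^4 → yellow.
±5% tolerance → gold.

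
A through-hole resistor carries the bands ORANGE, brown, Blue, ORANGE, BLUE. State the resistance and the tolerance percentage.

Orange → 3 (first significant figure)
Brown → 1 (second significant figure)
Blue → 6 (third significant figure)
Orange → ×10^3 multiplier
Blue → ±0.25% tolerance
316 × 1000 = 316000 Ω

316000 Ω ±0.25%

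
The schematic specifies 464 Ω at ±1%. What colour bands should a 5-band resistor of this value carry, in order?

464 Ω = 464 × 10^0.
4 → yellow
6 → blue
4 → yellow
Multiplier 10^0 → black.
±1% tolerance → brown.

yellow, blue, yellow, black, brown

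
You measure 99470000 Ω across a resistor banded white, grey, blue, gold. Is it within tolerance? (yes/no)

yes

White → 9 (first significant figure)
Grey → 8 (second significant figure)
Blue → ×10^6 multiplier
Gold → ±5% tolerance
98 × 1000000 = 98000000 Ω
Allowed range: 93100000 Ω to 102900000 Ω.
99470000 Ω lies inside that range.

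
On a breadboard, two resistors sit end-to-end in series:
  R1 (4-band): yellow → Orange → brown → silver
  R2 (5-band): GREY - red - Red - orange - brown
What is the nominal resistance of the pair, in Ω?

R1: yellow, orange → 43; brown ×10 → 430 Ω.
R2: grey, red, red → 822; orange ×10^3 → 822000 Ω.
Series: 430 + 822000 = 822430 Ω.

822430 Ω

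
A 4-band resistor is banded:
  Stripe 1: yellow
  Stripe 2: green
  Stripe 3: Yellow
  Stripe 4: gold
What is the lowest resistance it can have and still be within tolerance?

Yellow → 4 (first significant figure)
Green → 5 (second significant figure)
Yellow → ×10^4 multiplier
Gold → ±5% tolerance
45 × 10000 = 450000 Ω
Lowest = 450000 × (1 − 5/100) = 427500 Ω.

427500 Ω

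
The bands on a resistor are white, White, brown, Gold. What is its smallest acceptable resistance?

White → 9 (first significant figure)
White → 9 (second significant figure)
Brown → ×10 multiplier
Gold → ±5% tolerance
99 × 10 = 990 Ω
Smallest = 990 × (1 − 5/100) = 940.5 Ω.

940.5 Ω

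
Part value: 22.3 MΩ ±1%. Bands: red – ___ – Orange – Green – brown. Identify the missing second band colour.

red

22300000 Ω = 223 × 10^5.
The second band gives digit 2 of the significand, and 2 is red.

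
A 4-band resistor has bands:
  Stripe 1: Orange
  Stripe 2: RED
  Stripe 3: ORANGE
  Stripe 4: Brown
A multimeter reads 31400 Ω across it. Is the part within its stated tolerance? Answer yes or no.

no

Orange → 3 (first significant figure)
Red → 2 (second significant figure)
Orange → ×10^3 multiplier
Brown → ±1% tolerance
32 × 1000 = 32000 Ω
Allowed range: 31680 Ω to 32320 Ω.
31400 Ω lies outside that range.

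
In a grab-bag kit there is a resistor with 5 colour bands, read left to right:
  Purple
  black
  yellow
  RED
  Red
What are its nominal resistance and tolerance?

Violet → 7 (first significant figure)
Black → 0 (second significant figure)
Yellow → 4 (third significant figure)
Red → ×10^2 multiplier
Red → ±2% tolerance
704 × 100 = 70400 Ω

70400 Ω ±2%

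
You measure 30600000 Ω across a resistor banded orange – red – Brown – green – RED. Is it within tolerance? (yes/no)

Orange → 3 (first significant figure)
Red → 2 (second significant figure)
Brown → 1 (third significant figure)
Green → ×10^5 multiplier
Red → ±2% tolerance
321 × 100000 = 32100000 Ω
Allowed range: 31458000 Ω to 32742000 Ω.
30600000 Ω lies outside that range.

no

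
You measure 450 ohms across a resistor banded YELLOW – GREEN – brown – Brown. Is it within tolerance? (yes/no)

yes

Yellow → 4 (first significant figure)
Green → 5 (second significant figure)
Brown → ×10 multiplier
Brown → ±1% tolerance
45 × 10 = 450 Ω
Allowed range: 445.5 Ω to 454.5 Ω.
450 ohms lies inside that range.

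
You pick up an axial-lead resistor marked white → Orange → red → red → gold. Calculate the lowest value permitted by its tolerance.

White → 9 (first significant figure)
Orange → 3 (second significant figure)
Red → 2 (third significant figure)
Red → ×10^2 multiplier
Gold → ±5% tolerance
932 × 100 = 93200 Ω
Lowest = 93200 × (1 − 5/100) = 88540 Ω.

88540 Ω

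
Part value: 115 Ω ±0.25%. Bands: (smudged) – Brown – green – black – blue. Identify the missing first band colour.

115 Ω = 115 × 10^0.
The first band gives digit 1 of the significand, and 1 is brown.

brown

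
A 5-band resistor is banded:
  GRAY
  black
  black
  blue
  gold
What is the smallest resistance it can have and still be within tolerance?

Grey → 8 (first significant figure)
Black → 0 (second significant figure)
Black → 0 (third significant figure)
Blue → ×10^6 multiplier
Gold → ±5% tolerance
800 × 1000000 = 800000000 Ω
Smallest = 800000000 × (1 − 5/100) = 760000000 Ω.

760000000 Ω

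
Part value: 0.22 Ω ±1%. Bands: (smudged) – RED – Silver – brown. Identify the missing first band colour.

0.22 Ω = 22 × 10^-2.
The first band gives digit 2 of the significand, and 2 is red.

red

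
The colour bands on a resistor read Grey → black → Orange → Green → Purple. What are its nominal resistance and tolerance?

80300000 Ω ±0.1%

Grey → 8 (first significant figure)
Black → 0 (second significant figure)
Orange → 3 (third significant figure)
Green → ×10^5 multiplier
Violet → ±0.1% tolerance
803 × 100000 = 80300000 Ω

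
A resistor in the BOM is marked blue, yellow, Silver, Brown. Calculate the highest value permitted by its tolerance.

0.6464 Ω

Blue → 6 (first significant figure)
Yellow → 4 (second significant figure)
Silver → ×0.01 multiplier
Brown → ±1% tolerance
64 × 0.01 = 0.64 Ω
Highest = 0.64 × (1 + 1/100) = 0.6464 Ω.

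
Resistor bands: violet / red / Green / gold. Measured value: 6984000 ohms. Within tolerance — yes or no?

yes

Violet → 7 (first significant figure)
Red → 2 (second significant figure)
Green → ×10^5 multiplier
Gold → ±5% tolerance
72 × 100000 = 7200000 Ω
Allowed range: 6840000 Ω to 7560000 Ω.
6984000 ohms lies inside that range.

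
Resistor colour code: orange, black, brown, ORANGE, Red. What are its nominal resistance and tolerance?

Orange → 3 (first significant figure)
Black → 0 (second significant figure)
Brown → 1 (third significant figure)
Orange → ×10^3 multiplier
Red → ±2% tolerance
301 × 1000 = 301000 Ω

301000 Ω ±2%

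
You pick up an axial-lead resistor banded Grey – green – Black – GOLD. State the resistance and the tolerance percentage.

Grey → 8 (first significant figure)
Green → 5 (second significant figure)
Black → ×1 multiplier
Gold → ±5% tolerance
85 × 1 = 85 Ω

85 Ω ±5%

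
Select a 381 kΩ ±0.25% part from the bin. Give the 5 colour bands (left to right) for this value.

381000 Ω = 381 × 10^3.
3 → orange
8 → grey
1 → brown
Multiplier 10^3 → orange.
±0.25% tolerance → blue.

orange, grey, brown, orange, blue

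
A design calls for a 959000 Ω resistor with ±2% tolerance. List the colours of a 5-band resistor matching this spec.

959000 Ω = 959 × 10^3.
9 → white
5 → green
9 → white
Multiplier 10^3 → orange.
±2% tolerance → red.

white, green, white, orange, red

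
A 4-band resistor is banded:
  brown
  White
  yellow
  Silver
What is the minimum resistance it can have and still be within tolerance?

171000 Ω

Brown → 1 (first significant figure)
White → 9 (second significant figure)
Yellow → ×10^4 multiplier
Silver → ±10% tolerance
19 × 10000 = 190000 Ω
Minimum = 190000 × (1 − 10/100) = 171000 Ω.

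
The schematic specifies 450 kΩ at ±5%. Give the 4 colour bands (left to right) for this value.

450000 Ω = 45 × 10^4.
4 → yellow
5 → green
Multiplier 10^4 → yellow.
±5% tolerance → gold.

yellow, green, yellow, gold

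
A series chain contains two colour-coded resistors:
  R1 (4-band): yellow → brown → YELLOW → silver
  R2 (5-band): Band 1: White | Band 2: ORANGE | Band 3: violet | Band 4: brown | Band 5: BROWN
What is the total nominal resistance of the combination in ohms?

R1: yellow, brown → 41; yellow ×10^4 → 410000 Ω.
R2: white, orange, violet → 937; brown ×10 → 9370 Ω.
Series: 410000 + 9370 = 419370 Ω.

419370 Ω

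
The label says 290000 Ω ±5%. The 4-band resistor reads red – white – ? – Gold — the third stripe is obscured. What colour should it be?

290000 Ω = 29 × 10^4.
The third band is the multiplier, 10^4, which is yellow.

yellow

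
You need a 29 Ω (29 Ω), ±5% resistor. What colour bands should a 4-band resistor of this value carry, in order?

red, white, black, gold

29 Ω = 29 × 10^0.
2 → red
9 → white
Multiplier 10^0 → black.
±5% tolerance → gold.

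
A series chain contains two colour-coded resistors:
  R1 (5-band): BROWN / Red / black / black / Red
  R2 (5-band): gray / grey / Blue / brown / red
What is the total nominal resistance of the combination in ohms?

8980 Ω

R1: brown, red, black → 120; black ×1 → 120 Ω.
R2: grey, grey, blue → 886; brown ×10 → 8860 Ω.
Series: 120 + 8860 = 8980 Ω.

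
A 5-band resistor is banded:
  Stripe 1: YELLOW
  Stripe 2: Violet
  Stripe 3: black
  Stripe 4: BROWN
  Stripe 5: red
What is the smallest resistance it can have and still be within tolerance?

Yellow → 4 (first significant figure)
Violet → 7 (second significant figure)
Black → 0 (third significant figure)
Brown → ×10 multiplier
Red → ±2% tolerance
470 × 10 = 4700 Ω
Smallest = 4700 × (1 − 2/100) = 4606 Ω.

4606 Ω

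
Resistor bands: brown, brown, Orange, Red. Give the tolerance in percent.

±2%

The last band, red, is the tolerance band.
Red corresponds to ±2%.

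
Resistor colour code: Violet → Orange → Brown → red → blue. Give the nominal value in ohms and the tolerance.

Violet → 7 (first significant figure)
Orange → 3 (second significant figure)
Brown → 1 (third significant figure)
Red → ×10^2 multiplier
Blue → ±0.25% tolerance
731 × 100 = 73100 Ω

73100 Ω ±0.25%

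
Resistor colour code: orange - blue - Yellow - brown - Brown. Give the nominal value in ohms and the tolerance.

3640 Ω ±1%

Orange → 3 (first significant figure)
Blue → 6 (second significant figure)
Yellow → 4 (third significant figure)
Brown → ×10 multiplier
Brown → ±1% tolerance
364 × 10 = 3640 Ω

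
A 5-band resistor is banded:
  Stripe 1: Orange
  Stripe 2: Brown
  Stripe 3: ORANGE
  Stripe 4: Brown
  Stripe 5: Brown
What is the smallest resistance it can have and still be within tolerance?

3098.7 Ω

Orange → 3 (first significant figure)
Brown → 1 (second significant figure)
Orange → 3 (third significant figure)
Brown → ×10 multiplier
Brown → ±1% tolerance
313 × 10 = 3130 Ω
Smallest = 3130 × (1 − 1/100) = 3098.7 Ω.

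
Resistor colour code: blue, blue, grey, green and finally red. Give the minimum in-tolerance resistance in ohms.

65464000 Ω

Blue → 6 (first significant figure)
Blue → 6 (second significant figure)
Grey → 8 (third significant figure)
Green → ×10^5 multiplier
Red → ±2% tolerance
668 × 100000 = 66800000 Ω
Minimum = 66800000 × (1 − 2/100) = 65464000 Ω.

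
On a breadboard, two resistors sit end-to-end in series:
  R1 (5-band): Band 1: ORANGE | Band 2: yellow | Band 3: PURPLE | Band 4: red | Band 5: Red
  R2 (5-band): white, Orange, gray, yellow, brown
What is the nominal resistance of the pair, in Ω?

R1: orange, yellow, violet → 347; red ×10^2 → 34700 Ω.
R2: white, orange, grey → 938; yellow ×10^4 → 9380000 Ω.
Series: 34700 + 9380000 = 9414700 Ω.

9414700 Ω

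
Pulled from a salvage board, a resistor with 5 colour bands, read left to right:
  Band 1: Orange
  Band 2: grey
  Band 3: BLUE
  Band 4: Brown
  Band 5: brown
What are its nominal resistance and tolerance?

3860 Ω ±1%

Orange → 3 (first significant figure)
Grey → 8 (second significant figure)
Blue → 6 (third significant figure)
Brown → ×10 multiplier
Brown → ±1% tolerance
386 × 10 = 3860 Ω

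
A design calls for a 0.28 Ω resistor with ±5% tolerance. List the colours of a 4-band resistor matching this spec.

0.28 Ω = 28 × 10^-2.
2 → red
8 → grey
Multiplier 10^-2 → silver.
±5% tolerance → gold.

red, grey, silver, gold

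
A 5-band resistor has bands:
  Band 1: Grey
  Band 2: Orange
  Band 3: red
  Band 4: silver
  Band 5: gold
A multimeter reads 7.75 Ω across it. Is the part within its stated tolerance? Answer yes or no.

Grey → 8 (first significant figure)
Orange → 3 (second significant figure)
Red → 2 (third significant figure)
Silver → ×0.01 multiplier
Gold → ±5% tolerance
832 × 0.01 = 8.32 Ω
Allowed range: 7.904 Ω to 8.736 Ω.
7.75 Ω lies outside that range.

no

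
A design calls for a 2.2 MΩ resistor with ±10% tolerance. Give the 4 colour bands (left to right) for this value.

2200000 Ω = 22 × 10^5.
2 → red
2 → red
Multiplier 10^5 → green.
±10% tolerance → silver.

red, red, green, silver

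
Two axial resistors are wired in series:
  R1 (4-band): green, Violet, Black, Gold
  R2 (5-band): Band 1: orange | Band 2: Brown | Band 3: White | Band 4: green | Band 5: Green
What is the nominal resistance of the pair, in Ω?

R1: green, violet → 57; black ×1 → 57 Ω.
R2: orange, brown, white → 319; green ×10^5 → 31900000 Ω.
Series: 57 + 31900000 = 31900057 Ω.

31900057 Ω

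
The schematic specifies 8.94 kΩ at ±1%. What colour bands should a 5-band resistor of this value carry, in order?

grey, white, yellow, brown, brown

8940 Ω = 894 × 10^1.
8 → grey
9 → white
4 → yellow
Multiplier 10^1 → brown.
±1% tolerance → brown.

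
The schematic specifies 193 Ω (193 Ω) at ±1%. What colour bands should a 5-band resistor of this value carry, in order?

brown, white, orange, black, brown

193 Ω = 193 × 10^0.
1 → brown
9 → white
3 → orange
Multiplier 10^0 → black.
±1% tolerance → brown.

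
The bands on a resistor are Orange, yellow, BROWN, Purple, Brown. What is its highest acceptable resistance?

Orange → 3 (first significant figure)
Yellow → 4 (second significant figure)
Brown → 1 (third significant figure)
Violet → ×10^7 multiplier
Brown → ±1% tolerance
341 × 10000000 = 3410000000 Ω
Highest = 3410000000 × (1 + 1/100) = 3444100000 Ω.

3444100000 Ω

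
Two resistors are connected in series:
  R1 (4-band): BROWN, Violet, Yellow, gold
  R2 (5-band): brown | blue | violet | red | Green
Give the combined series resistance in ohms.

186700 Ω

R1: brown, violet → 17; yellow ×10^4 → 170000 Ω.
R2: brown, blue, violet → 167; red ×10^2 → 16700 Ω.
Series: 170000 + 16700 = 186700 Ω.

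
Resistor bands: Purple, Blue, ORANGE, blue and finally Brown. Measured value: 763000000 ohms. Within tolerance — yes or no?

yes

Violet → 7 (first significant figure)
Blue → 6 (second significant figure)
Orange → 3 (third significant figure)
Blue → ×10^6 multiplier
Brown → ±1% tolerance
763 × 1000000 = 763000000 Ω
Allowed range: 755370000 Ω to 770630000 Ω.
763000000 ohms lies inside that range.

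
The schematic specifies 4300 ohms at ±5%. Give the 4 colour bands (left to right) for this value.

yellow, orange, red, gold

4300 Ω = 43 × 10^2.
4 → yellow
3 → orange
Multiplier 10^2 → red.
±5% tolerance → gold.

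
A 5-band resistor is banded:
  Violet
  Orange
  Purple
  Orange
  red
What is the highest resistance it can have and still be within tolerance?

751740 Ω

Violet → 7 (first significant figure)
Orange → 3 (second significant figure)
Violet → 7 (third significant figure)
Orange → ×10^3 multiplier
Red → ±2% tolerance
737 × 1000 = 737000 Ω
Highest = 737000 × (1 + 2/100) = 751740 Ω.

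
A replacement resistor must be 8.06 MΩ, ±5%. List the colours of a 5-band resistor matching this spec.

grey, black, blue, yellow, gold

8060000 Ω = 806 × 10^4.
8 → grey
0 → black
6 → blue
Multiplier 10^4 → yellow.
±5% tolerance → gold.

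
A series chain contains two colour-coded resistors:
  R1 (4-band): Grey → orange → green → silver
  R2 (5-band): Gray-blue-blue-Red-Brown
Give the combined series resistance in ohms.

8386600 Ω

R1: grey, orange → 83; green ×10^5 → 8300000 Ω.
R2: grey, blue, blue → 866; red ×10^2 → 86600 Ω.
Series: 8300000 + 86600 = 8386600 Ω.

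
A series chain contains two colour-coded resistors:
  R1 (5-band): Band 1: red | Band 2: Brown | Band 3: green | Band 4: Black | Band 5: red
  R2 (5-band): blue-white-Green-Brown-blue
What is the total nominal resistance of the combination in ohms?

7165 Ω

R1: red, brown, green → 215; black ×1 → 215 Ω.
R2: blue, white, green → 695; brown ×10 → 6950 Ω.
Series: 215 + 6950 = 7165 Ω.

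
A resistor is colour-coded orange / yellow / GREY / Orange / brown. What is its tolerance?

The last band, brown, is the tolerance band.
Brown corresponds to ±1%.

±1%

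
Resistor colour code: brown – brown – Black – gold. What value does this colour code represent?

Brown → 1 (first significant figure)
Brown → 1 (second significant figure)
Black → ×1 multiplier
11 × 1 = 11 Ω

11 Ω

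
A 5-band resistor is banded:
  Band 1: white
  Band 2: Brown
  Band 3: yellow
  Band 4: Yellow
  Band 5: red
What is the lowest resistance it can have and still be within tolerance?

8957200 Ω

White → 9 (first significant figure)
Brown → 1 (second significant figure)
Yellow → 4 (third significant figure)
Yellow → ×10^4 multiplier
Red → ±2% tolerance
914 × 10000 = 9140000 Ω
Lowest = 9140000 × (1 − 2/100) = 8957200 Ω.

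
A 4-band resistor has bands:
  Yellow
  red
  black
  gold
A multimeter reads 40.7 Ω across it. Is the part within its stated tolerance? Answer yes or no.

yes

Yellow → 4 (first significant figure)
Red → 2 (second significant figure)
Black → ×1 multiplier
Gold → ±5% tolerance
42 × 1 = 42 Ω
Allowed range: 39.9 Ω to 44.1 Ω.
40.7 Ω lies inside that range.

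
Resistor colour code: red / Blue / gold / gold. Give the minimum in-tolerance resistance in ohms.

Red → 2 (first significant figure)
Blue → 6 (second significant figure)
Gold → ×0.1 multiplier
Gold → ±5% tolerance
26 × 0.1 = 2.6 Ω
Minimum = 2.6 × (1 − 5/100) = 2.47 Ω.

2.47 Ω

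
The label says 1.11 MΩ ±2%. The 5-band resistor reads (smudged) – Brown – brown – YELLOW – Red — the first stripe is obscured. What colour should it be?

1110000 Ω = 111 × 10^4.
The first band gives digit 1 of the significand, and 1 is brown.

brown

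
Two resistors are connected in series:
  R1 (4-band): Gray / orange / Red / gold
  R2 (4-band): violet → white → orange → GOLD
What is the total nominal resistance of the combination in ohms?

87300 Ω

R1: grey, orange → 83; red ×10^2 → 8300 Ω.
R2: violet, white → 79; orange ×10^3 → 79000 Ω.
Series: 8300 + 79000 = 87300 Ω.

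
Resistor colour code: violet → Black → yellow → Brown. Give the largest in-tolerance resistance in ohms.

Violet → 7 (first significant figure)
Black → 0 (second significant figure)
Yellow → ×10^4 multiplier
Brown → ±1% tolerance
70 × 10000 = 700000 Ω
Largest = 700000 × (1 + 1/100) = 707000 Ω.

707000 Ω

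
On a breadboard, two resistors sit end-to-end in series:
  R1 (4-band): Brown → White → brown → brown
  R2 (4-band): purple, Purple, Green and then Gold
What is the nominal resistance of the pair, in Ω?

R1: brown, white → 19; brown ×10 → 190 Ω.
R2: violet, violet → 77; green ×10^5 → 7700000 Ω.
Series: 190 + 7700000 = 7700190 Ω.

7700190 Ω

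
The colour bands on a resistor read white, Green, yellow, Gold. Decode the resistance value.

950000 Ω

White → 9 (first significant figure)
Green → 5 (second significant figure)
Yellow → ×10^4 multiplier
95 × 10000 = 950000 Ω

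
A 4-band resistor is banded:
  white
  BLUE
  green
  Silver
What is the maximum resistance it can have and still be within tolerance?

White → 9 (first significant figure)
Blue → 6 (second significant figure)
Green → ×10^5 multiplier
Silver → ±10% tolerance
96 × 100000 = 9600000 Ω
Maximum = 9600000 × (1 + 10/100) = 10560000 Ω.

10560000 Ω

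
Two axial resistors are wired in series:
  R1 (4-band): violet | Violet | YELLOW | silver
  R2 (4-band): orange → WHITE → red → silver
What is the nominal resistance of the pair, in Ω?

773900 Ω

R1: violet, violet → 77; yellow ×10^4 → 770000 Ω.
R2: orange, white → 39; red ×10^2 → 3900 Ω.
Series: 770000 + 3900 = 773900 Ω.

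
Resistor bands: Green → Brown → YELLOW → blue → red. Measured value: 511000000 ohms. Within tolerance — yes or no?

yes

Green → 5 (first significant figure)
Brown → 1 (second significant figure)
Yellow → 4 (third significant figure)
Blue → ×10^6 multiplier
Red → ±2% tolerance
514 × 1000000 = 514000000 Ω
Allowed range: 503720000 Ω to 524280000 Ω.
511000000 ohms lies inside that range.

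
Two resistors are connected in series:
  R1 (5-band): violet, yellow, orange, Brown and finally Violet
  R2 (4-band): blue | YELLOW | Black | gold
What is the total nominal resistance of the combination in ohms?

R1: violet, yellow, orange → 743; brown ×10 → 7430 Ω.
R2: blue, yellow → 64; black ×1 → 64 Ω.
Series: 7430 + 64 = 7494 Ω.

7494 Ω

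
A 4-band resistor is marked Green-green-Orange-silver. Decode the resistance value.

Green → 5 (first significant figure)
Green → 5 (second significant figure)
Orange → ×10^3 multiplier
55 × 1000 = 55000 Ω

55000 Ω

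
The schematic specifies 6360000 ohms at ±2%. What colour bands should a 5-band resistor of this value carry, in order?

blue, orange, blue, yellow, red

6360000 Ω = 636 × 10^4.
6 → blue
3 → orange
6 → blue
Multiplier 10^4 → yellow.
±2% tolerance → red.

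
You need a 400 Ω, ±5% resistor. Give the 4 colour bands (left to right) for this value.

400 Ω = 40 × 10^1.
4 → yellow
0 → black
Multiplier 10^1 → brown.
±5% tolerance → gold.

yellow, black, brown, gold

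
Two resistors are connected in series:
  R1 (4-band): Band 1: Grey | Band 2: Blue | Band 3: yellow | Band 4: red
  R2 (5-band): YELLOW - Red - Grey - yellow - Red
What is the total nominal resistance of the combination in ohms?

5140000 Ω

R1: grey, blue → 86; yellow ×10^4 → 860000 Ω.
R2: yellow, red, grey → 428; yellow ×10^4 → 4280000 Ω.
Series: 860000 + 4280000 = 5140000 Ω.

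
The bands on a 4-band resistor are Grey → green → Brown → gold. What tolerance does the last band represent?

The last band, gold, is the tolerance band.
Gold corresponds to ±5%.

±5%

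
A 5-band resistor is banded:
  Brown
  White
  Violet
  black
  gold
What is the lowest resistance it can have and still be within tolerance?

Brown → 1 (first significant figure)
White → 9 (second significant figure)
Violet → 7 (third significant figure)
Black → ×1 multiplier
Gold → ±5% tolerance
197 × 1 = 197 Ω
Lowest = 197 × (1 − 5/100) = 187.15 Ω.

187.15 Ω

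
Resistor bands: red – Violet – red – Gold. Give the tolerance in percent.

±5%

The last band, gold, is the tolerance band.
Gold corresponds to ±5%.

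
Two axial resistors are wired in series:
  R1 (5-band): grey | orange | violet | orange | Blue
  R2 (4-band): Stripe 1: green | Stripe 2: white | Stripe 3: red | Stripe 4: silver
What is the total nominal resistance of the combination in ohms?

R1: grey, orange, violet → 837; orange ×10^3 → 837000 Ω.
R2: green, white → 59; red ×10^2 → 5900 Ω.
Series: 837000 + 5900 = 842900 Ω.

842900 Ω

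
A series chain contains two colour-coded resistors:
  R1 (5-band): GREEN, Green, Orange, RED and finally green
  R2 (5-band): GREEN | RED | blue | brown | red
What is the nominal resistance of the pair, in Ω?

R1: green, green, orange → 553; red ×10^2 → 55300 Ω.
R2: green, red, blue → 526; brown ×10 → 5260 Ω.
Series: 55300 + 5260 = 60560 Ω.

60560 Ω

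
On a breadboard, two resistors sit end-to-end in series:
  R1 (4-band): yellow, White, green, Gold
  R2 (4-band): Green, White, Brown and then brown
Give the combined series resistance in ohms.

4900590 Ω

R1: yellow, white → 49; green ×10^5 → 4900000 Ω.
R2: green, white → 59; brown ×10 → 590 Ω.
Series: 4900000 + 590 = 4900590 Ω.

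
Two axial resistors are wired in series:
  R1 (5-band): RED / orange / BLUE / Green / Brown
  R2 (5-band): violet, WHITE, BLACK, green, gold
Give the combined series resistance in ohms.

102600000 Ω

R1: red, orange, blue → 236; green ×10^5 → 23600000 Ω.
R2: violet, white, black → 790; green ×10^5 → 79000000 Ω.
Series: 23600000 + 79000000 = 102600000 Ω.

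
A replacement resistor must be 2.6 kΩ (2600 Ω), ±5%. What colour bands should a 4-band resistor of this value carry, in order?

2600 Ω = 26 × 10^2.
2 → red
6 → blue
Multiplier 10^2 → red.
±5% tolerance → gold.

red, blue, red, gold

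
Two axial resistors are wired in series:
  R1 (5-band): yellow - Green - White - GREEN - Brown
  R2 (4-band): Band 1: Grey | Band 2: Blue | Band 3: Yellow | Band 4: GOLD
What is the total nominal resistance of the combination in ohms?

46760000 Ω

R1: yellow, green, white → 459; green ×10^5 → 45900000 Ω.
R2: grey, blue → 86; yellow ×10^4 → 860000 Ω.
Series: 45900000 + 860000 = 46760000 Ω.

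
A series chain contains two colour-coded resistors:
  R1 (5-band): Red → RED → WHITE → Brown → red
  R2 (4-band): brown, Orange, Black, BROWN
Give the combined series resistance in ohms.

2303 Ω

R1: red, red, white → 229; brown ×10 → 2290 Ω.
R2: brown, orange → 13; black ×1 → 13 Ω.
Series: 2290 + 13 = 2303 Ω.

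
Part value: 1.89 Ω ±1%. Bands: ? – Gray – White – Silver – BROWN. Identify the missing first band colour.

brown

1.89 Ω = 189 × 10^-2.
The first band gives digit 1 of the significand, and 1 is brown.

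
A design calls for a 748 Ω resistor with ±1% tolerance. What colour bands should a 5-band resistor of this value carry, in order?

violet, yellow, grey, black, brown

748 Ω = 748 × 10^0.
7 → violet
4 → yellow
8 → grey
Multiplier 10^0 → black.
±1% tolerance → brown.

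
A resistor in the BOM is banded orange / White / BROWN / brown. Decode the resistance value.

390 Ω

Orange → 3 (first significant figure)
White → 9 (second significant figure)
Brown → ×10 multiplier
39 × 10 = 390 Ω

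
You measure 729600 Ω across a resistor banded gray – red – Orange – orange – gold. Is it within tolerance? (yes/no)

Grey → 8 (first significant figure)
Red → 2 (second significant figure)
Orange → 3 (third significant figure)
Orange → ×10^3 multiplier
Gold → ±5% tolerance
823 × 1000 = 823000 Ω
Allowed range: 781850 Ω to 864150 Ω.
729600 Ω lies outside that range.

no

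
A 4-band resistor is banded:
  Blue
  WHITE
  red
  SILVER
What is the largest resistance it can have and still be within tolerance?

Blue → 6 (first significant figure)
White → 9 (second significant figure)
Red → ×10^2 multiplier
Silver → ±10% tolerance
69 × 100 = 6900 Ω
Largest = 6900 × (1 + 10/100) = 7590 Ω.

7590 Ω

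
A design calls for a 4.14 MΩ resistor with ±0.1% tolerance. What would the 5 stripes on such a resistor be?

4140000 Ω = 414 × 10^4.
4 → yellow
1 → brown
4 → yellow
Multiplier 10^4 → yellow.
±0.1% tolerance → violet.

yellow, brown, yellow, yellow, violet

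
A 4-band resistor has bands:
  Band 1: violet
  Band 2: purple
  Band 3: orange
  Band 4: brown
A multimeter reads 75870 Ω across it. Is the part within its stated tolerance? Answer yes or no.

Violet → 7 (first significant figure)
Violet → 7 (second significant figure)
Orange → ×10^3 multiplier
Brown → ±1% tolerance
77 × 1000 = 77000 Ω
Allowed range: 76230 Ω to 77770 Ω.
75870 Ω lies outside that range.

no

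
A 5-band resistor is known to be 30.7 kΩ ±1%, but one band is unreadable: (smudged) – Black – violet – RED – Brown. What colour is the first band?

30700 Ω = 307 × 10^2.
The first band gives digit 3 of the significand, and 3 is orange.

orange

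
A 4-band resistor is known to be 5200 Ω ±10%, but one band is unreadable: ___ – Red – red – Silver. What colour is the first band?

green

5200 Ω = 52 × 10^2.
The first band gives digit 5 of the significand, and 5 is green.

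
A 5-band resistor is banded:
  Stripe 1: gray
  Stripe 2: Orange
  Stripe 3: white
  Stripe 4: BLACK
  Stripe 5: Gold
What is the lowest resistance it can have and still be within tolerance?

797.05 Ω

Grey → 8 (first significant figure)
Orange → 3 (second significant figure)
White → 9 (third significant figure)
Black → ×1 multiplier
Gold → ±5% tolerance
839 × 1 = 839 Ω
Lowest = 839 × (1 − 5/100) = 797.05 Ω.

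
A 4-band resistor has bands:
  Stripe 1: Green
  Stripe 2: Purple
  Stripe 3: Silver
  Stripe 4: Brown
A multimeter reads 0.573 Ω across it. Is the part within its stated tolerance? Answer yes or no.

yes

Green → 5 (first significant figure)
Violet → 7 (second significant figure)
Silver → ×0.01 multiplier
Brown → ±1% tolerance
57 × 0.01 = 0.57 Ω
Allowed range: 0.5643 Ω to 0.5757 Ω.
0.573 Ω lies inside that range.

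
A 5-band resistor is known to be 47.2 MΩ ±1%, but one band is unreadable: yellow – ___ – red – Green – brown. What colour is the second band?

47200000 Ω = 472 × 10^5.
The second band gives digit 7 of the significand, and 7 is violet.

violet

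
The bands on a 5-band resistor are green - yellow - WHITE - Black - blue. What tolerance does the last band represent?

The last band, blue, is the tolerance band.
Blue corresponds to ±0.25%.

±0.25%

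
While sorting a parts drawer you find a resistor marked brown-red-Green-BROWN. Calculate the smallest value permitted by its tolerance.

1188000 Ω

Brown → 1 (first significant figure)
Red → 2 (second significant figure)
Green → ×10^5 multiplier
Brown → ±1% tolerance
12 × 100000 = 1200000 Ω
Smallest = 1200000 × (1 − 1/100) = 1188000 Ω.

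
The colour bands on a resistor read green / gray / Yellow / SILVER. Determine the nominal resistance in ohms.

580000 Ω

Green → 5 (first significant figure)
Grey → 8 (second significant figure)
Yellow → ×10^4 multiplier
58 × 10000 = 580000 Ω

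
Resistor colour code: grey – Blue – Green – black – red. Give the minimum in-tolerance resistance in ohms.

847.7 Ω

Grey → 8 (first significant figure)
Blue → 6 (second significant figure)
Green → 5 (third significant figure)
Black → ×1 multiplier
Red → ±2% tolerance
865 × 1 = 865 Ω
Minimum = 865 × (1 − 2/100) = 847.7 Ω.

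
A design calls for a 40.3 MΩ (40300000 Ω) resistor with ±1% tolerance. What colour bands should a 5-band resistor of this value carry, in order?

yellow, black, orange, green, brown

40300000 Ω = 403 × 10^5.
4 → yellow
0 → black
3 → orange
Multiplier 10^5 → green.
±1% tolerance → brown.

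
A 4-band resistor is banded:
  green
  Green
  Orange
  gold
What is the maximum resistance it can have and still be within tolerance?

Green → 5 (first significant figure)
Green → 5 (second significant figure)
Orange → ×10^3 multiplier
Gold → ±5% tolerance
55 × 1000 = 55000 Ω
Maximum = 55000 × (1 + 5/100) = 57750 Ω.

57750 Ω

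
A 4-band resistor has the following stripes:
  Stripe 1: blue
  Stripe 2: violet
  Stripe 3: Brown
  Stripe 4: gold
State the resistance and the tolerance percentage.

670 Ω ±5%

Blue → 6 (first significant figure)
Violet → 7 (second significant figure)
Brown → ×10 multiplier
Gold → ±5% tolerance
67 × 10 = 670 Ω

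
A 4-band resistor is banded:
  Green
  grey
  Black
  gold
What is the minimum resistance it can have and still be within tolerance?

Green → 5 (first significant figure)
Grey → 8 (second significant figure)
Black → ×1 multiplier
Gold → ±5% tolerance
58 × 1 = 58 Ω
Minimum = 58 × (1 − 5/100) = 55.1 Ω.

55.1 Ω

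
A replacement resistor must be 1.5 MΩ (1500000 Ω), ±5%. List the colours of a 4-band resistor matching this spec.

brown, green, green, gold

1500000 Ω = 15 × 10^5.
1 → brown
5 → green
Multiplier 10^5 → green.
±5% tolerance → gold.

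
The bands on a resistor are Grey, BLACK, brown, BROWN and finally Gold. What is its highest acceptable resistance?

Grey → 8 (first significant figure)
Black → 0 (second significant figure)
Brown → 1 (third significant figure)
Brown → ×10 multiplier
Gold → ±5% tolerance
801 × 10 = 8010 Ω
Highest = 8010 × (1 + 5/100) = 8410.5 Ω.

8410.5 Ω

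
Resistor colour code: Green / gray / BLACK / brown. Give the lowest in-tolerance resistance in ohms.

Green → 5 (first significant figure)
Grey → 8 (second significant figure)
Black → ×1 multiplier
Brown → ±1% tolerance
58 × 1 = 58 Ω
Lowest = 58 × (1 − 1/100) = 57.42 Ω.

57.42 Ω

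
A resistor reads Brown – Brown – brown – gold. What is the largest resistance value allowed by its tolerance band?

Brown → 1 (first significant figure)
Brown → 1 (second significant figure)
Brown → ×10 multiplier
Gold → ±5% tolerance
11 × 10 = 110 Ω
Largest = 110 × (1 + 5/100) = 115.5 Ω.

115.5 Ω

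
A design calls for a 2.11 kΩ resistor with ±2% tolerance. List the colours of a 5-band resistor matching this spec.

red, brown, brown, brown, red

2110 Ω = 211 × 10^1.
2 → red
1 → brown
1 → brown
Multiplier 10^1 → brown.
±2% tolerance → red.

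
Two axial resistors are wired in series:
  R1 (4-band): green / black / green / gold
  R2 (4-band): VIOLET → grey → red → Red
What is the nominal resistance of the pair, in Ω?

5007800 Ω

R1: green, black → 50; green ×10^5 → 5000000 Ω.
R2: violet, grey → 78; red ×10^2 → 7800 Ω.
Series: 5000000 + 7800 = 5007800 Ω.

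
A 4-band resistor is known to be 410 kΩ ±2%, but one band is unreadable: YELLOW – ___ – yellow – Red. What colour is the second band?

410000 Ω = 41 × 10^4.
The second band gives digit 1 of the significand, and 1 is brown.

brown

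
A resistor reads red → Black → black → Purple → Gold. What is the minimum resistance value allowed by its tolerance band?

Red → 2 (first significant figure)
Black → 0 (second significant figure)
Black → 0 (third significant figure)
Violet → ×10^7 multiplier
Gold → ±5% tolerance
200 × 10000000 = 2000000000 Ω
Minimum = 2000000000 × (1 − 5/100) = 1900000000 Ω.

1900000000 Ω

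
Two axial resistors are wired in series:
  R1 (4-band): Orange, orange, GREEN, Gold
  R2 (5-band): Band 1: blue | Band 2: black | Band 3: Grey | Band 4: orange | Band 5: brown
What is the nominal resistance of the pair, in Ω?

R1: orange, orange → 33; green ×10^5 → 3300000 Ω.
R2: blue, black, grey → 608; orange ×10^3 → 608000 Ω.
Series: 3300000 + 608000 = 3908000 Ω.

3908000 Ω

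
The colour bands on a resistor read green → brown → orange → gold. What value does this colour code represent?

Green → 5 (first significant figure)
Brown → 1 (second significant figure)
Orange → ×10^3 multiplier
51 × 1000 = 51000 Ω

51000 Ω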